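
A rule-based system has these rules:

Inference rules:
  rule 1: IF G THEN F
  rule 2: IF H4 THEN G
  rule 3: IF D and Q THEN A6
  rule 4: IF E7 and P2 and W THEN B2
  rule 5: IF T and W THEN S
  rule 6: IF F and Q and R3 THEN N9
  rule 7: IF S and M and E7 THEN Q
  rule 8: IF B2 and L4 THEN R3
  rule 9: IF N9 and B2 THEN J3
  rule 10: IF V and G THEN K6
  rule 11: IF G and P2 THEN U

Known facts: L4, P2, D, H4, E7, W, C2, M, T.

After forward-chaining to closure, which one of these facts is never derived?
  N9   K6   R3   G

K6

Round 1 fires rule 2, rule 4, rule 5, giving G, B2, S.
Round 2 fires rule 1, rule 7, rule 8, rule 11, giving F, Q, R3, U.
Round 3 fires rule 3, rule 6, giving A6, N9.
Round 4 fires rule 9, giving J3.
Derived: N9 (round 3), R3 (round 2), G (round 1). K6 never appears in any round.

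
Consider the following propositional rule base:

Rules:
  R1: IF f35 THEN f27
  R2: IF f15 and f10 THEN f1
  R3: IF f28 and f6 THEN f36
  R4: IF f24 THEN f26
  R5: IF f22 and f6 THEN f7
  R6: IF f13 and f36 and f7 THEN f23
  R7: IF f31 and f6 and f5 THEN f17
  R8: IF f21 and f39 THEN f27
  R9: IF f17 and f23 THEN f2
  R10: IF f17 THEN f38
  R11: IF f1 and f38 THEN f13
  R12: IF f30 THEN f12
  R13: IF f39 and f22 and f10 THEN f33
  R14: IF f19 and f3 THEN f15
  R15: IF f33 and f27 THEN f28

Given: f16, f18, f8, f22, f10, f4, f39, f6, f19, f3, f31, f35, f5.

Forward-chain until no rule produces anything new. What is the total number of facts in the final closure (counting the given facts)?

[1] R1 [IF f35 THEN f27]; R5 [IF f22 and f6 THEN f7]; R7 [IF f31 and f6 and f5 THEN f17]; R13 [IF f39 and f22 and f10 THEN f33]; R14 [IF f19 and f3 THEN f15]. ⇒ new: f27, f7, f17, f33, f15.
[2] R2 [IF f15 and f10 THEN f1]; R10 [IF f17 THEN f38]; R15 [IF f33 and f27 THEN f28]. ⇒ new: f1, f38, f28.
[3] R3 [IF f28 and f6 THEN f36]; R11 [IF f1 and f38 THEN f13]. ⇒ new: f36, f13.
[4] R6 [IF f13 and f36 and f7 THEN f23]. ⇒ new: f23.
[5] R9 [IF f17 and f23 THEN f2]. ⇒ new: f2.
Closure: {f1, f10, f13, f15, f16, f17, f18, f19, f2, f22, f23, f27, f28, f3, f31, f33, f35, f36, f38, f39, f4, f5, f6, f7, f8} — 25 facts.

25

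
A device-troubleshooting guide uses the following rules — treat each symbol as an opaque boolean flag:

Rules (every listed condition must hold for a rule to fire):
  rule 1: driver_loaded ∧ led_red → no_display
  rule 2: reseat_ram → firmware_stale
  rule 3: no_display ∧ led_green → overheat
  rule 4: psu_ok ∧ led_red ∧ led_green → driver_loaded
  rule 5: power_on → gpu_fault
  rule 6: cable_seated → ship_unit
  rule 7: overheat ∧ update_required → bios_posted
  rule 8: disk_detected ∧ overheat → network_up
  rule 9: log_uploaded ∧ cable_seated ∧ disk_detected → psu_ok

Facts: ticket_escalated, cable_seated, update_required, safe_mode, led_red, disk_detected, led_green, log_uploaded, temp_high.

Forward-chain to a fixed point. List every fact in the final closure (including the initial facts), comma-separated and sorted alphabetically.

Round 1: rule 6 [cable_seated → ship_unit]; rule 9 [log_uploaded ∧ cable_seated ∧ disk_detected → psu_ok]. New: ship_unit, psu_ok.
Round 2: rule 4 [psu_ok ∧ led_red ∧ led_green → driver_loaded]. New: driver_loaded.
Round 3: rule 1 [driver_loaded ∧ led_red → no_display]. New: no_display.
Round 4: rule 3 [no_display ∧ led_green → overheat]. New: overheat.
Round 5: rule 7 [overheat ∧ update_required → bios_posted]; rule 8 [disk_detected ∧ overheat → network_up]. New: bios_posted, network_up.

bios_posted, cable_seated, disk_detected, driver_loaded, led_green, led_red, log_uploaded, network_up, no_display, overheat, psu_ok, safe_mode, ship_unit, temp_high, ticket_escalated, update_required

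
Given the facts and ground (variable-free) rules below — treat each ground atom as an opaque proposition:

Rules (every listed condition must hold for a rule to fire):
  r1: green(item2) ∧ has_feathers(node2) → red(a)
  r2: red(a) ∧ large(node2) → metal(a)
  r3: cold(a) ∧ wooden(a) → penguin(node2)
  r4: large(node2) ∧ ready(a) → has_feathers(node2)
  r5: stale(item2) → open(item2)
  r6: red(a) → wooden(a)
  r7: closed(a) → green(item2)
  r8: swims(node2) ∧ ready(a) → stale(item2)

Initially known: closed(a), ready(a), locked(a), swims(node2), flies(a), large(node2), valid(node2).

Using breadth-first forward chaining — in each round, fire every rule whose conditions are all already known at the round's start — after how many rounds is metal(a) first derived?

3

Round 1: r4 [large(node2) ∧ ready(a) → has_feathers(node2)]; r7 [closed(a) → green(item2)]; r8 [swims(node2) ∧ ready(a) → stale(item2)]. Adds has_feathers(node2), green(item2), stale(item2).
Round 2: r1 [green(item2) ∧ has_feathers(node2) → red(a)]; r5 [stale(item2) → open(item2)]. Adds red(a), open(item2).
Round 3: r2 [red(a) ∧ large(node2) → metal(a)]; r6 [red(a) → wooden(a)]. Adds metal(a), wooden(a).
metal(a) first appears in round 3.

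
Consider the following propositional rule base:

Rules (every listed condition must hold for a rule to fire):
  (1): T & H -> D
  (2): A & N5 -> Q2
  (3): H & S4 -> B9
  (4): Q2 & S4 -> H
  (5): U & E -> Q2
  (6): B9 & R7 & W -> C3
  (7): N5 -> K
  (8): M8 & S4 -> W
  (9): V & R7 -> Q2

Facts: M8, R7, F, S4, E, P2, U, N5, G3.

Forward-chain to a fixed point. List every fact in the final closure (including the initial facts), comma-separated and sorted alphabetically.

B9, C3, E, F, G3, H, K, M8, N5, P2, Q2, R7, S4, U, W

Round 1: (5) [U & E -> Q2]; (7) [N5 -> K]; (8) [M8 & S4 -> W]. New: Q2, K, W.
Round 2: (4) [Q2 & S4 -> H]. New: H.
Round 3: (3) [H & S4 -> B9]. New: B9.
Round 4: (6) [B9 & R7 & W -> C3]. New: C3.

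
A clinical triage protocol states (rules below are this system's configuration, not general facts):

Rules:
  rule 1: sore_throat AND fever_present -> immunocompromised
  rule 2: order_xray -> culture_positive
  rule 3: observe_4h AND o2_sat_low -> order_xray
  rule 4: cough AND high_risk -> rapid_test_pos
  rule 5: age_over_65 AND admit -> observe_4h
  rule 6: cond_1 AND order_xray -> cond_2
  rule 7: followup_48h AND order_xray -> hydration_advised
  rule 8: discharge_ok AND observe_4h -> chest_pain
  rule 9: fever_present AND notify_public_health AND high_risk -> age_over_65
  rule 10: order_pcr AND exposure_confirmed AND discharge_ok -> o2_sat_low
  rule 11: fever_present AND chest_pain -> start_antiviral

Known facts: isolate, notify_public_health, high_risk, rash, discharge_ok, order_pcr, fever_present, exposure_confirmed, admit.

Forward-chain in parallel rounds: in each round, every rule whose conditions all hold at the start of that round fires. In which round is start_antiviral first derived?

Round 1: rule 9 [fever_present AND notify_public_health AND high_risk -> age_over_65]; rule 10 [order_pcr AND exposure_confirmed AND discharge_ok -> o2_sat_low]. New: age_over_65, o2_sat_low.
Round 2: rule 5 [age_over_65 AND admit -> observe_4h]. New: observe_4h.
Round 3: rule 3 [observe_4h AND o2_sat_low -> order_xray]; rule 8 [discharge_ok AND observe_4h -> chest_pain]. New: order_xray, chest_pain.
Round 4: rule 2 [order_xray -> culture_positive]; rule 11 [fever_present AND chest_pain -> start_antiviral]. New: culture_positive, start_antiviral.
start_antiviral first appears in round 4.

4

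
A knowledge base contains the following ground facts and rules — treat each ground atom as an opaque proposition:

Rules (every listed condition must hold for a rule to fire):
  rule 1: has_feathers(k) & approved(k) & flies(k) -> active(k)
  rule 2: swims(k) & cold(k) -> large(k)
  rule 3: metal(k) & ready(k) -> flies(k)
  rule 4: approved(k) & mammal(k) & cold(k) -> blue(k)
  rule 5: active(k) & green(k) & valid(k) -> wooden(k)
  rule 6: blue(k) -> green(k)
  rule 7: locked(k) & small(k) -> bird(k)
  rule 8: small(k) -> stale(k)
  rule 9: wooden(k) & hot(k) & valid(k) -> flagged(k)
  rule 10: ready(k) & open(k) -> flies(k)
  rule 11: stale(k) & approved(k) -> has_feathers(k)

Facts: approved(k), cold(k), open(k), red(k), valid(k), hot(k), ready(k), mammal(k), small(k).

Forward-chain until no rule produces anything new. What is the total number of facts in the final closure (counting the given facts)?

Round 1 fires rule 4, rule 8, rule 10, giving blue(k), stale(k), flies(k).
Round 2 fires rule 6, rule 11, giving green(k), has_feathers(k).
Round 3 fires rule 1, giving active(k).
Round 4 fires rule 5, giving wooden(k).
Round 5 fires rule 9, giving flagged(k).
Closure: {active(k), approved(k), blue(k), cold(k), flagged(k), flies(k), green(k), has_feathers(k), hot(k), mammal(k), open(k), ready(k), red(k), small(k), stale(k), valid(k), wooden(k)} — 17 facts.

17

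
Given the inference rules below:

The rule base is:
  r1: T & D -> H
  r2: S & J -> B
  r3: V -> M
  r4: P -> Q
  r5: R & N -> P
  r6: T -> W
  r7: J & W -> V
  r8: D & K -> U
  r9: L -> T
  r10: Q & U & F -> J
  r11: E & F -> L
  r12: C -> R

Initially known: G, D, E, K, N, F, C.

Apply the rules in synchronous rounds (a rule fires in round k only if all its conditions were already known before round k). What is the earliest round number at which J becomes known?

Round 1: r8 [D & K -> U]; r11 [E & F -> L]; r12 [C -> R]. Adds U, L, R.
Round 2: r5 [R & N -> P]; r9 [L -> T]. Adds P, T.
Round 3: r1 [T & D -> H]; r4 [P -> Q]; r6 [T -> W]. Adds H, Q, W.
Round 4: r10 [Q & U & F -> J]. Adds J.
J first appears in round 4.

4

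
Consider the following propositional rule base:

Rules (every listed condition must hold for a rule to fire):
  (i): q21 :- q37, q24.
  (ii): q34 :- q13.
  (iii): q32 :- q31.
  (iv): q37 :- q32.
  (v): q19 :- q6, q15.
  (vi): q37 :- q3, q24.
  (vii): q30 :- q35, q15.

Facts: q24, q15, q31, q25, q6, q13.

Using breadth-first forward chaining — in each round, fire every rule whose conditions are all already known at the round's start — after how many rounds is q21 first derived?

3

Round 1: (ii) [q34 :- q13.]; (iii) [q32 :- q31.]; (v) [q19 :- q6, q15.]. New: q34, q32, q19.
Round 2: (iv) [q37 :- q32.]. New: q37.
Round 3: (i) [q21 :- q37, q24.]. New: q21.
q21 first appears in round 3.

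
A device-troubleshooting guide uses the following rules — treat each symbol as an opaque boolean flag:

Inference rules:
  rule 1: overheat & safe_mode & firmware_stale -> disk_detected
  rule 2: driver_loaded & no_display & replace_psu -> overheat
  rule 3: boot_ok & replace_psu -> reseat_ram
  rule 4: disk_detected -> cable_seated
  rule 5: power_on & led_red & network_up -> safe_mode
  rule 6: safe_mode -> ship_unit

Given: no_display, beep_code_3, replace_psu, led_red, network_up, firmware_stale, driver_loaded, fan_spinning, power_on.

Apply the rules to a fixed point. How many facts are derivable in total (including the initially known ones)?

14

Round 1 — rule 2, rule 5, derive overheat, safe_mode.
Round 2 — rule 1, rule 6, derive disk_detected, ship_unit.
Round 3 — rule 4, derive cable_seated.
Closure: {beep_code_3, cable_seated, disk_detected, driver_loaded, fan_spinning, firmware_stale, led_red, network_up, no_display, overheat, power_on, replace_psu, safe_mode, ship_unit} — 14 facts.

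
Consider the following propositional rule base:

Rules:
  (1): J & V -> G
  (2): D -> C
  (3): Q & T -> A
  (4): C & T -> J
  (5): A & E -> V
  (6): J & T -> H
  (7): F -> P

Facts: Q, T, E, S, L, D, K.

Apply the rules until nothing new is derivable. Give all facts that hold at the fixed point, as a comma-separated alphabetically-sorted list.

Round 1 fires (2), (3), giving C, A.
Round 2 fires (4), (5), giving J, V.
Round 3 fires (1), (6), giving G, H.

A, C, D, E, G, H, J, K, L, Q, S, T, V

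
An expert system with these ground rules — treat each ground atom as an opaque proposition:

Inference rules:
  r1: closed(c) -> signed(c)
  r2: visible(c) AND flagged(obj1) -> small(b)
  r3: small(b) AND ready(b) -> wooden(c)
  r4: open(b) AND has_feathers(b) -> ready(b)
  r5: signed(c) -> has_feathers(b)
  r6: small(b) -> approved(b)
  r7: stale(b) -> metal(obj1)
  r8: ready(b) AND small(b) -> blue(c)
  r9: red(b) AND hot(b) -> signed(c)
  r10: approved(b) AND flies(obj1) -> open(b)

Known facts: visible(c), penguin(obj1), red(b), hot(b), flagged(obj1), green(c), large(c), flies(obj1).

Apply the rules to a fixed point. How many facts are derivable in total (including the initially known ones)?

Round 1: r2 [visible(c) AND flagged(obj1) -> small(b)]; r9 [red(b) AND hot(b) -> signed(c)]. New: small(b), signed(c).
Round 2: r5 [signed(c) -> has_feathers(b)]; r6 [small(b) -> approved(b)]. New: has_feathers(b), approved(b).
Round 3: r10 [approved(b) AND flies(obj1) -> open(b)]. New: open(b).
Round 4: r4 [open(b) AND has_feathers(b) -> ready(b)]. New: ready(b).
Round 5: r3 [small(b) AND ready(b) -> wooden(c)]; r8 [ready(b) AND small(b) -> blue(c)]. New: wooden(c), blue(c).
Closure: {approved(b), blue(c), flagged(obj1), flies(obj1), green(c), has_feathers(b), hot(b), large(c), open(b), penguin(obj1), ready(b), red(b), signed(c), small(b), visible(c), wooden(c)} — 16 facts.

16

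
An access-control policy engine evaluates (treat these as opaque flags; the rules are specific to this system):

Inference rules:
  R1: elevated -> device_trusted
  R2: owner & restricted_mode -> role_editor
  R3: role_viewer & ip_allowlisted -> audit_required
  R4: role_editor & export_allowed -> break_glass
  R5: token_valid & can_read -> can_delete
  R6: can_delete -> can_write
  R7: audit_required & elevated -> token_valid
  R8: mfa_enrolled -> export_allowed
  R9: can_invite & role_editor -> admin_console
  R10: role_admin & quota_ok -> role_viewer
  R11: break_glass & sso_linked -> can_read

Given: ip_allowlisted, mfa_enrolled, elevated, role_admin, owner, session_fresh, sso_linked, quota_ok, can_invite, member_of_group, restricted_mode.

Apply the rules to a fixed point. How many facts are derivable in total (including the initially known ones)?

22

Round 1 — R1, R2, R8, R10, derive device_trusted, role_editor, export_allowed, role_viewer.
Round 2 — R3, R4, R9, derive audit_required, break_glass, admin_console.
Round 3 — R7, R11, derive token_valid, can_read.
Round 4 — R5, derive can_delete.
Round 5 — R6, derive can_write.
Closure: {admin_console, audit_required, break_glass, can_delete, can_invite, can_read, can_write, device_trusted, elevated, export_allowed, ip_allowlisted, member_of_group, mfa_enrolled, owner, quota_ok, restricted_mode, role_admin, role_editor, role_viewer, session_fresh, sso_linked, token_valid} — 22 facts.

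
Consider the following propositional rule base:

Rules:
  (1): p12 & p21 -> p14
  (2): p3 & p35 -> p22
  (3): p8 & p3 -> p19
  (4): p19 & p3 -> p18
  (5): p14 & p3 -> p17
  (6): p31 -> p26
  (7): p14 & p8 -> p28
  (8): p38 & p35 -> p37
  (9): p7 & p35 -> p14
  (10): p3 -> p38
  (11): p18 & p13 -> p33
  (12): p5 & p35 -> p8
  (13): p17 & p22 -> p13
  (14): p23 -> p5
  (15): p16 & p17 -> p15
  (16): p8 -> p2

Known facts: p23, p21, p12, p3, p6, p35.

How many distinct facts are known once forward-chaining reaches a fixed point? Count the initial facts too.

Round 1 fires (1), (2), (10), (14), giving p14, p22, p38, p5.
Round 2 fires (5), (8), (12), giving p17, p37, p8.
Round 3 fires (3), (7), (13), (16), giving p19, p28, p13, p2.
Round 4 fires (4), giving p18.
Round 5 fires (11), giving p33.
Closure: {p12, p13, p14, p17, p18, p19, p2, p21, p22, p23, p28, p3, p33, p35, p37, p38, p5, p6, p8} — 19 facts.

19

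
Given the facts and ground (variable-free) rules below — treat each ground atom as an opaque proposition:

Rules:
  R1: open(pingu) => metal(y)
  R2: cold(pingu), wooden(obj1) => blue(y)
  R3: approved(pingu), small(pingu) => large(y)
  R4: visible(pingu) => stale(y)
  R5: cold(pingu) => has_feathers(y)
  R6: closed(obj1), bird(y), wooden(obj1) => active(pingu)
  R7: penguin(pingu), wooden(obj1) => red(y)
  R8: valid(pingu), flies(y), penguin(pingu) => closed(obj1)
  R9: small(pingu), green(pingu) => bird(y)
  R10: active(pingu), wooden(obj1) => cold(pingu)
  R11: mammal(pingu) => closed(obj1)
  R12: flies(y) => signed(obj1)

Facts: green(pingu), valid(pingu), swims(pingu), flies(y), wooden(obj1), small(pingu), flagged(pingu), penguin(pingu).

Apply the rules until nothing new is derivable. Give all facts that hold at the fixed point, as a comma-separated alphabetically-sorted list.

Round 1: R7 [penguin(pingu), wooden(obj1) => red(y)]; R8 [valid(pingu), flies(y), penguin(pingu) => closed(obj1)]; R9 [small(pingu), green(pingu) => bird(y)]; R12 [flies(y) => signed(obj1)]. Adds red(y), closed(obj1), bird(y), signed(obj1).
Round 2: R6 [closed(obj1), bird(y), wooden(obj1) => active(pingu)]. Adds active(pingu).
Round 3: R10 [active(pingu), wooden(obj1) => cold(pingu)]. Adds cold(pingu).
Round 4: R2 [cold(pingu), wooden(obj1) => blue(y)]; R5 [cold(pingu) => has_feathers(y)]. Adds blue(y), has_feathers(y).

active(pingu), bird(y), blue(y), closed(obj1), cold(pingu), flagged(pingu), flies(y), green(pingu), has_feathers(y), penguin(pingu), red(y), signed(obj1), small(pingu), swims(pingu), valid(pingu), wooden(obj1)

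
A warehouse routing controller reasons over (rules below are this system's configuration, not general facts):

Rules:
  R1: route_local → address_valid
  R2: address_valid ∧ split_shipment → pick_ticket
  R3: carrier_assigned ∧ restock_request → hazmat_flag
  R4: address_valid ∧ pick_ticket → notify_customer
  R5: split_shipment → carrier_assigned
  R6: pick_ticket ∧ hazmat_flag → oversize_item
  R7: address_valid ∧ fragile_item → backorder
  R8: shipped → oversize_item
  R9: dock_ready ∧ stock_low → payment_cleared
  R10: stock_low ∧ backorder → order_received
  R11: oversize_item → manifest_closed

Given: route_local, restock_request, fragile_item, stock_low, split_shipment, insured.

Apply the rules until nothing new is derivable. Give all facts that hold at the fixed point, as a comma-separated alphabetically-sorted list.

[1] R1 [route_local → address_valid]; R5 [split_shipment → carrier_assigned]. ⇒ new: address_valid, carrier_assigned.
[2] R2 [address_valid ∧ split_shipment → pick_ticket]; R3 [carrier_assigned ∧ restock_request → hazmat_flag]; R7 [address_valid ∧ fragile_item → backorder]. ⇒ new: pick_ticket, hazmat_flag, backorder.
[3] R4 [address_valid ∧ pick_ticket → notify_customer]; R6 [pick_ticket ∧ hazmat_flag → oversize_item]; R10 [stock_low ∧ backorder → order_received]. ⇒ new: notify_customer, oversize_item, order_received.
[4] R11 [oversize_item → manifest_closed]. ⇒ new: manifest_closed.

address_valid, backorder, carrier_assigned, fragile_item, hazmat_flag, insured, manifest_closed, notify_customer, order_received, oversize_item, pick_ticket, restock_request, route_local, split_shipment, stock_low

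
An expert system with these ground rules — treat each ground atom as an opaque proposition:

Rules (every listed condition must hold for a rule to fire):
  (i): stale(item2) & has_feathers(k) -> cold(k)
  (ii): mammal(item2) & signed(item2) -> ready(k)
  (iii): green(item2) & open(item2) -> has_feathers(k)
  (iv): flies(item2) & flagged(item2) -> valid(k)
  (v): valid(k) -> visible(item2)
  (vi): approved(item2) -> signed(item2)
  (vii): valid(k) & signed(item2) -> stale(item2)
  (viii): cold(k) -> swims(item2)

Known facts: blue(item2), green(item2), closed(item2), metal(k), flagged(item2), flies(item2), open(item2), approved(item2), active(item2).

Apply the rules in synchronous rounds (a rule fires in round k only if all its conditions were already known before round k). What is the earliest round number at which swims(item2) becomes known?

[1] (iii) [green(item2) & open(item2) -> has_feathers(k)]; (iv) [flies(item2) & flagged(item2) -> valid(k)]; (vi) [approved(item2) -> signed(item2)]. ⇒ new: has_feathers(k), valid(k), signed(item2).
[2] (v) [valid(k) -> visible(item2)]; (vii) [valid(k) & signed(item2) -> stale(item2)]. ⇒ new: visible(item2), stale(item2).
[3] (i) [stale(item2) & has_feathers(k) -> cold(k)]. ⇒ new: cold(k).
[4] (viii) [cold(k) -> swims(item2)]. ⇒ new: swims(item2).
swims(item2) first appears in round 4.

4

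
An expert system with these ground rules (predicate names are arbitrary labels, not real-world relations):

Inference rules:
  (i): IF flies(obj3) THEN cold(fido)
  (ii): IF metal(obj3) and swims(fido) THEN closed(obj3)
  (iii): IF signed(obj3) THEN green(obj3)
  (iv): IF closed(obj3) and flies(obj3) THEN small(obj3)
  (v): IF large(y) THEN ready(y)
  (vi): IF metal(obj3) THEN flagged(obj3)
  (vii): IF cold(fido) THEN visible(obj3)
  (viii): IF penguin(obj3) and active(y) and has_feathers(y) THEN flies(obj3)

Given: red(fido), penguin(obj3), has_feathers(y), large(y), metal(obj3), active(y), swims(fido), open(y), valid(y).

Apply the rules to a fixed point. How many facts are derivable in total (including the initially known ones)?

16

Round 1: (ii) [IF metal(obj3) and swims(fido) THEN closed(obj3)]; (v) [IF large(y) THEN ready(y)]; (vi) [IF metal(obj3) THEN flagged(obj3)]; (viii) [IF penguin(obj3) and active(y) and has_feathers(y) THEN flies(obj3)]. Adds closed(obj3), ready(y), flagged(obj3), flies(obj3).
Round 2: (i) [IF flies(obj3) THEN cold(fido)]; (iv) [IF closed(obj3) and flies(obj3) THEN small(obj3)]. Adds cold(fido), small(obj3).
Round 3: (vii) [IF cold(fido) THEN visible(obj3)]. Adds visible(obj3).
Closure: {active(y), closed(obj3), cold(fido), flagged(obj3), flies(obj3), has_feathers(y), large(y), metal(obj3), open(y), penguin(obj3), ready(y), red(fido), small(obj3), swims(fido), valid(y), visible(obj3)} — 16 facts.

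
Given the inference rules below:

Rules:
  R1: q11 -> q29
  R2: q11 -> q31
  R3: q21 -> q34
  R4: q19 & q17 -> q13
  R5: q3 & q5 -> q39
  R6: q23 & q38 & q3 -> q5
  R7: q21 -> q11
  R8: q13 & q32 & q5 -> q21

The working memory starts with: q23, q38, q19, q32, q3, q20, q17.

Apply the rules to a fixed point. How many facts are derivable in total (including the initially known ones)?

15

[1] R4 [q19 & q17 -> q13]; R6 [q23 & q38 & q3 -> q5]. ⇒ new: q13, q5.
[2] R5 [q3 & q5 -> q39]; R8 [q13 & q32 & q5 -> q21]. ⇒ new: q39, q21.
[3] R3 [q21 -> q34]; R7 [q21 -> q11]. ⇒ new: q34, q11.
[4] R1 [q11 -> q29]; R2 [q11 -> q31]. ⇒ new: q29, q31.
Closure: {q11, q13, q17, q19, q20, q21, q23, q29, q3, q31, q32, q34, q38, q39, q5} — 15 facts.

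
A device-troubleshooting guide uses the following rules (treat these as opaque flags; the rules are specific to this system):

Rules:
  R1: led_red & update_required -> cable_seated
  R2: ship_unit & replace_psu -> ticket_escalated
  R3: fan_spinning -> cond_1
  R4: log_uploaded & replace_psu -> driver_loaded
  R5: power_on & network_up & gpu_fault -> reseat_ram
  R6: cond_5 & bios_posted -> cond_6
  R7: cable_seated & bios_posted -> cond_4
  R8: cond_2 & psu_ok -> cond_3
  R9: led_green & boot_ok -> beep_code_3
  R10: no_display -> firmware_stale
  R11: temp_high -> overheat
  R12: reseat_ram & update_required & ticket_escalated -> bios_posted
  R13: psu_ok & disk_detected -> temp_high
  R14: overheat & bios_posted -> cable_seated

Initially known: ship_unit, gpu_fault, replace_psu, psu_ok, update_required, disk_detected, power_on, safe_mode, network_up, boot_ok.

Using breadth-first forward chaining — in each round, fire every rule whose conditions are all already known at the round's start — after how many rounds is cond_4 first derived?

4

Round 1: R2 [ship_unit & replace_psu -> ticket_escalated]; R5 [power_on & network_up & gpu_fault -> reseat_ram]; R13 [psu_ok & disk_detected -> temp_high]. New: ticket_escalated, reseat_ram, temp_high.
Round 2: R11 [temp_high -> overheat]; R12 [reseat_ram & update_required & ticket_escalated -> bios_posted]. New: overheat, bios_posted.
Round 3: R14 [overheat & bios_posted -> cable_seated]. New: cable_seated.
Round 4: R7 [cable_seated & bios_posted -> cond_4]. New: cond_4.
cond_4 first appears in round 4.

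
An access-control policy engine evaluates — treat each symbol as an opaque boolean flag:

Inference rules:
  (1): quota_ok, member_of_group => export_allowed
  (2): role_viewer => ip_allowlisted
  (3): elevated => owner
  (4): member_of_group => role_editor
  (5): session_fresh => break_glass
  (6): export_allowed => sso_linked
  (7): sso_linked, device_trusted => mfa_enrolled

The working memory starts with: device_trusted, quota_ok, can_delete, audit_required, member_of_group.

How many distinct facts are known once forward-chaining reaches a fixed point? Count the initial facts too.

9

Round 1: (1) [quota_ok, member_of_group => export_allowed]; (4) [member_of_group => role_editor]. New: export_allowed, role_editor.
Round 2: (6) [export_allowed => sso_linked]. New: sso_linked.
Round 3: (7) [sso_linked, device_trusted => mfa_enrolled]. New: mfa_enrolled.
Closure: {audit_required, can_delete, device_trusted, export_allowed, member_of_group, mfa_enrolled, quota_ok, role_editor, sso_linked} — 9 facts.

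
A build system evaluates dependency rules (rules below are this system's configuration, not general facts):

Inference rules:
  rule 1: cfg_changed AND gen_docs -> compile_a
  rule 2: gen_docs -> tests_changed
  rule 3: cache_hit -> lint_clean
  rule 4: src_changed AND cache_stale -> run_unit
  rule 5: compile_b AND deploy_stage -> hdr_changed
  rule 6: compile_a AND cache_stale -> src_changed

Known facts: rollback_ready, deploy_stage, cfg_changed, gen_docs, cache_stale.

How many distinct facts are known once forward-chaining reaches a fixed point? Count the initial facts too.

Round 1 — rule 1, rule 2, derive compile_a, tests_changed.
Round 2 — rule 6, derive src_changed.
Round 3 — rule 4, derive run_unit.
Closure: {cache_stale, cfg_changed, compile_a, deploy_stage, gen_docs, rollback_ready, run_unit, src_changed, tests_changed} — 9 facts.

9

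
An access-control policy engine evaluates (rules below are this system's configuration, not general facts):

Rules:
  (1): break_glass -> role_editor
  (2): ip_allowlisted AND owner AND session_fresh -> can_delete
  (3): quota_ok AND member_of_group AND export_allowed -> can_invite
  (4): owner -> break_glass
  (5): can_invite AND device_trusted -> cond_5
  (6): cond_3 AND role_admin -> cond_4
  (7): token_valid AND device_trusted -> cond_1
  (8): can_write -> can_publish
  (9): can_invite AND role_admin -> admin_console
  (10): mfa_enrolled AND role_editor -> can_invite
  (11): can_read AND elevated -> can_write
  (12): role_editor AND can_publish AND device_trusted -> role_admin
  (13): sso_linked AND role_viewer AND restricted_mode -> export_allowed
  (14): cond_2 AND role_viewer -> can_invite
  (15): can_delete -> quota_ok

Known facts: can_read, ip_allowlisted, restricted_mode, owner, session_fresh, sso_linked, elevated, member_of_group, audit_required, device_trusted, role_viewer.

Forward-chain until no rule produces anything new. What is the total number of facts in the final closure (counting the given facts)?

Round 1: (2) [ip_allowlisted AND owner AND session_fresh -> can_delete]; (4) [owner -> break_glass]; (11) [can_read AND elevated -> can_write]; (13) [sso_linked AND role_viewer AND restricted_mode -> export_allowed]. Adds can_delete, break_glass, can_write, export_allowed.
Round 2: (1) [break_glass -> role_editor]; (8) [can_write -> can_publish]; (15) [can_delete -> quota_ok]. Adds role_editor, can_publish, quota_ok.
Round 3: (3) [quota_ok AND member_of_group AND export_allowed -> can_invite]; (12) [role_editor AND can_publish AND device_trusted -> role_admin]. Adds can_invite, role_admin.
Round 4: (5) [can_invite AND device_trusted -> cond_5]; (9) [can_invite AND role_admin -> admin_console]. Adds cond_5, admin_console.
Closure: {admin_console, audit_required, break_glass, can_delete, can_invite, can_publish, can_read, can_write, cond_5, device_trusted, elevated, export_allowed, ip_allowlisted, member_of_group, owner, quota_ok, restricted_mode, role_admin, role_editor, role_viewer, session_fresh, sso_linked} — 22 facts.

22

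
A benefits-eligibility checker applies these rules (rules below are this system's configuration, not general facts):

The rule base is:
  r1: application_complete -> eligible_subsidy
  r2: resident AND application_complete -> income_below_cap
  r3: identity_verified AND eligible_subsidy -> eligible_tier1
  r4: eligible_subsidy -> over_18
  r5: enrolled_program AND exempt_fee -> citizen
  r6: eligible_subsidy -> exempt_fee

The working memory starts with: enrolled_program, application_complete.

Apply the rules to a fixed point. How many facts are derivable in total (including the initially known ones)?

6

Round 1: r1 [application_complete -> eligible_subsidy]. Adds eligible_subsidy.
Round 2: r4 [eligible_subsidy -> over_18]; r6 [eligible_subsidy -> exempt_fee]. Adds over_18, exempt_fee.
Round 3: r5 [enrolled_program AND exempt_fee -> citizen]. Adds citizen.
Closure: {application_complete, citizen, eligible_subsidy, enrolled_program, exempt_fee, over_18} — 6 facts.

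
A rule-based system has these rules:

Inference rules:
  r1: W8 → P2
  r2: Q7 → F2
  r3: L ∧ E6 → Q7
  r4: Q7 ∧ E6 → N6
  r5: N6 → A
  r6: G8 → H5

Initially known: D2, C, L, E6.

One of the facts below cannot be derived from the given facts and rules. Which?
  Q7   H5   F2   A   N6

Round 1: r3 [L ∧ E6 → Q7]. Adds Q7.
Round 2: r2 [Q7 → F2]; r4 [Q7 ∧ E6 → N6]. Adds F2, N6.
Round 3: r5 [N6 → A]. Adds A.
Derived: A (round 3), N6 (round 2), F2 (round 2), Q7 (round 1). H5 never appears in any round.

H5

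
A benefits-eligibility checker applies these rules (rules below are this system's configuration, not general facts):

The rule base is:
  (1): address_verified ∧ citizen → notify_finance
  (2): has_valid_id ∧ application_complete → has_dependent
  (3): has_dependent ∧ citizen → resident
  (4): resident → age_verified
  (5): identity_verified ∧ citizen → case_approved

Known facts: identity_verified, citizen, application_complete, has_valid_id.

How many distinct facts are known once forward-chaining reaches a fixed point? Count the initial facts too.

8

[1] (2) [has_valid_id ∧ application_complete → has_dependent]; (5) [identity_verified ∧ citizen → case_approved]. ⇒ new: has_dependent, case_approved.
[2] (3) [has_dependent ∧ citizen → resident]. ⇒ new: resident.
[3] (4) [resident → age_verified]. ⇒ new: age_verified.
Closure: {age_verified, application_complete, case_approved, citizen, has_dependent, has_valid_id, identity_verified, resident} — 8 facts.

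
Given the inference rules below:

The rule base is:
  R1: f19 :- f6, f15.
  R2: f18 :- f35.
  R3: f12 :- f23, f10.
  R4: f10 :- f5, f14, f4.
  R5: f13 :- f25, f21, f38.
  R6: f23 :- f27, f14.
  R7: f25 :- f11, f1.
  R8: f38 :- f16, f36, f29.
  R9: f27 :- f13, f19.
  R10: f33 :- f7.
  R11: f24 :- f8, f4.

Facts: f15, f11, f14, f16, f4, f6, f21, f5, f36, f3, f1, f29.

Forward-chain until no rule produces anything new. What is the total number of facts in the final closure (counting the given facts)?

20

Round 1 fires R1, R4, R7, R8, giving f19, f10, f25, f38.
Round 2 fires R5, giving f13.
Round 3 fires R9, giving f27.
Round 4 fires R6, giving f23.
Round 5 fires R3, giving f12.
Closure: {f1, f10, f11, f12, f13, f14, f15, f16, f19, f21, f23, f25, f27, f29, f3, f36, f38, f4, f5, f6} — 20 facts.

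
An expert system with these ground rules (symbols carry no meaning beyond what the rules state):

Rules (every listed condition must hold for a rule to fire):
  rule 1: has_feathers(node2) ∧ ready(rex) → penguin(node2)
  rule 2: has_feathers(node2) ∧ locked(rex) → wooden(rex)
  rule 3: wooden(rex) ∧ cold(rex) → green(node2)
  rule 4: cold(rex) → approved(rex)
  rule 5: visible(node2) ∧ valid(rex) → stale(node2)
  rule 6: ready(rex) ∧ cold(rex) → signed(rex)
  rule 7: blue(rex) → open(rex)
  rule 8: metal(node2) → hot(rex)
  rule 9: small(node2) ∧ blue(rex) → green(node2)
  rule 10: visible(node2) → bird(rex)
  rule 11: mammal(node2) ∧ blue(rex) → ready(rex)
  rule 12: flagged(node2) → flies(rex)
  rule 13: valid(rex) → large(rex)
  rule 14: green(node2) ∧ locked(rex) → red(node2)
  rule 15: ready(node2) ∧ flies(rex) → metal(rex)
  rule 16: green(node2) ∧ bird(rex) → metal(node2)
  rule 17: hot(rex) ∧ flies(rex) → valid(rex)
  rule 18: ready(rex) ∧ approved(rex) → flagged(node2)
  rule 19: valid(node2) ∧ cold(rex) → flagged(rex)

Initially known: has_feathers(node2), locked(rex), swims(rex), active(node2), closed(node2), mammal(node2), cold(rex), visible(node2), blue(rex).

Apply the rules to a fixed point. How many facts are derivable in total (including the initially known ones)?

[1] rule 2 [has_feathers(node2) ∧ locked(rex) → wooden(rex)]; rule 4 [cold(rex) → approved(rex)]; rule 7 [blue(rex) → open(rex)]; rule 10 [visible(node2) → bird(rex)]; rule 11 [mammal(node2) ∧ blue(rex) → ready(rex)]. ⇒ new: wooden(rex), approved(rex), open(rex), bird(rex), ready(rex).
[2] rule 1 [has_feathers(node2) ∧ ready(rex) → penguin(node2)]; rule 3 [wooden(rex) ∧ cold(rex) → green(node2)]; rule 6 [ready(rex) ∧ cold(rex) → signed(rex)]; rule 18 [ready(rex) ∧ approved(rex) → flagged(node2)]. ⇒ new: penguin(node2), green(node2), signed(rex), flagged(node2).
[3] rule 12 [flagged(node2) → flies(rex)]; rule 14 [green(node2) ∧ locked(rex) → red(node2)]; rule 16 [green(node2) ∧ bird(rex) → metal(node2)]. ⇒ new: flies(rex), red(node2), metal(node2).
[4] rule 8 [metal(node2) → hot(rex)]. ⇒ new: hot(rex).
[5] rule 17 [hot(rex) ∧ flies(rex) → valid(rex)]. ⇒ new: valid(rex).
[6] rule 5 [visible(node2) ∧ valid(rex) → stale(node2)]; rule 13 [valid(rex) → large(rex)]. ⇒ new: stale(node2), large(rex).
Closure: {active(node2), approved(rex), bird(rex), blue(rex), closed(node2), cold(rex), flagged(node2), flies(rex), green(node2), has_feathers(node2), hot(rex), large(rex), locked(rex), mammal(node2), metal(node2), open(rex), penguin(node2), ready(rex), red(node2), signed(rex), stale(node2), swims(rex), valid(rex), visible(node2), wooden(rex)} — 25 facts.

25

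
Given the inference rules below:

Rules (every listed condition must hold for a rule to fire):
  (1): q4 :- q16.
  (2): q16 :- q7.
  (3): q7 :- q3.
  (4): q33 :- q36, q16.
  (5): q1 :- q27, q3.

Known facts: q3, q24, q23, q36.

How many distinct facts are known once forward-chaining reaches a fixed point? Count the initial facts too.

[1] (3) [q7 :- q3.]. ⇒ new: q7.
[2] (2) [q16 :- q7.]. ⇒ new: q16.
[3] (1) [q4 :- q16.]; (4) [q33 :- q36, q16.]. ⇒ new: q4, q33.
Closure: {q16, q23, q24, q3, q33, q36, q4, q7} — 8 facts.

8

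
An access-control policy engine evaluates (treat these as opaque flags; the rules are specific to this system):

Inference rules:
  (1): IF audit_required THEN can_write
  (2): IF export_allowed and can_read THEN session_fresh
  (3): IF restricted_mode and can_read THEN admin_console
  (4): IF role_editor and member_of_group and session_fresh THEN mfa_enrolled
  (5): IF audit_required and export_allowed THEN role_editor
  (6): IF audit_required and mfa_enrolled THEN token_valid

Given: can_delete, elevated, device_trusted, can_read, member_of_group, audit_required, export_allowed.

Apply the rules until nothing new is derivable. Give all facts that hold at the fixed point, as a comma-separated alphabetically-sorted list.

Round 1 fires (1), (2), (5), giving can_write, session_fresh, role_editor.
Round 2 fires (4), giving mfa_enrolled.
Round 3 fires (6), giving token_valid.

audit_required, can_delete, can_read, can_write, device_trusted, elevated, export_allowed, member_of_group, mfa_enrolled, role_editor, session_fresh, token_valid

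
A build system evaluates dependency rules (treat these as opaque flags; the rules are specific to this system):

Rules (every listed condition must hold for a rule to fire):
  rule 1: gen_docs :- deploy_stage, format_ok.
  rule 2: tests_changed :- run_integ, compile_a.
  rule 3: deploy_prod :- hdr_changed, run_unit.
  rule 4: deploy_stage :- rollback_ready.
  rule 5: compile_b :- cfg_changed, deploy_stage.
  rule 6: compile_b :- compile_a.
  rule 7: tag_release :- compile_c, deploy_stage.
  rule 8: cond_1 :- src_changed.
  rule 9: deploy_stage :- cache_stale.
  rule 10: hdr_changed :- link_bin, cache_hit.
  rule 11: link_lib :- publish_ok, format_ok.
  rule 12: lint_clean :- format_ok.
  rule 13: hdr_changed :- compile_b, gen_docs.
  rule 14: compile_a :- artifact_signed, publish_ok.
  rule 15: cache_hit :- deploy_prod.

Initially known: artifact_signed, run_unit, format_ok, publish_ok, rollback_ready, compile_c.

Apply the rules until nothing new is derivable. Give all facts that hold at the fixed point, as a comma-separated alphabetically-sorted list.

artifact_signed, cache_hit, compile_a, compile_b, compile_c, deploy_prod, deploy_stage, format_ok, gen_docs, hdr_changed, link_lib, lint_clean, publish_ok, rollback_ready, run_unit, tag_release

Round 1: rule 4 [deploy_stage :- rollback_ready.]; rule 11 [link_lib :- publish_ok, format_ok.]; rule 12 [lint_clean :- format_ok.]; rule 14 [compile_a :- artifact_signed, publish_ok.]. Adds deploy_stage, link_lib, lint_clean, compile_a.
Round 2: rule 1 [gen_docs :- deploy_stage, format_ok.]; rule 6 [compile_b :- compile_a.]; rule 7 [tag_release :- compile_c, deploy_stage.]. Adds gen_docs, compile_b, tag_release.
Round 3: rule 13 [hdr_changed :- compile_b, gen_docs.]. Adds hdr_changed.
Round 4: rule 3 [deploy_prod :- hdr_changed, run_unit.]. Adds deploy_prod.
Round 5: rule 15 [cache_hit :- deploy_prod.]. Adds cache_hit.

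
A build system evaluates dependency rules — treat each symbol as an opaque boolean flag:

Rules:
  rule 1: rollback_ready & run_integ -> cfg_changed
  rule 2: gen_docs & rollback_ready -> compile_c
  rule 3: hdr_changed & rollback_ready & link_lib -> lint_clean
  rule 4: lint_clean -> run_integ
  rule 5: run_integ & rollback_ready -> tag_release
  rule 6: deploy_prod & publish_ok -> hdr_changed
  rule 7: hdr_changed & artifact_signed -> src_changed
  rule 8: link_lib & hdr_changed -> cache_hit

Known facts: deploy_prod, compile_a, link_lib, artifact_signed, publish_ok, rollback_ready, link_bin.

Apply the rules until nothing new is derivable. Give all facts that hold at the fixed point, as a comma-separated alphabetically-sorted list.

artifact_signed, cache_hit, cfg_changed, compile_a, deploy_prod, hdr_changed, link_bin, link_lib, lint_clean, publish_ok, rollback_ready, run_integ, src_changed, tag_release

Round 1 fires rule 6, giving hdr_changed.
Round 2 fires rule 3, rule 7, rule 8, giving lint_clean, src_changed, cache_hit.
Round 3 fires rule 4, giving run_integ.
Round 4 fires rule 1, rule 5, giving cfg_changed, tag_release.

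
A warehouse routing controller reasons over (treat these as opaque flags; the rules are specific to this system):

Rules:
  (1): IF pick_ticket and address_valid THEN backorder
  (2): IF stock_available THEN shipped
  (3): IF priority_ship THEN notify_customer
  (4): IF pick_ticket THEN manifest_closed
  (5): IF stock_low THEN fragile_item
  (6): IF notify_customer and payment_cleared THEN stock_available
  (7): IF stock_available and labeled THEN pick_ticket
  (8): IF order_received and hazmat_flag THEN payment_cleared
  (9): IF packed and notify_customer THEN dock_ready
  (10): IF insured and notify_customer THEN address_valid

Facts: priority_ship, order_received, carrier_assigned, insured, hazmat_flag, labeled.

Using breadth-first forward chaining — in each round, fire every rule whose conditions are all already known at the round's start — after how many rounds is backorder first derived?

4

Round 1: (3) [IF priority_ship THEN notify_customer]; (8) [IF order_received and hazmat_flag THEN payment_cleared]. Adds notify_customer, payment_cleared.
Round 2: (6) [IF notify_customer and payment_cleared THEN stock_available]; (10) [IF insured and notify_customer THEN address_valid]. Adds stock_available, address_valid.
Round 3: (2) [IF stock_available THEN shipped]; (7) [IF stock_available and labeled THEN pick_ticket]. Adds shipped, pick_ticket.
Round 4: (1) [IF pick_ticket and address_valid THEN backorder]; (4) [IF pick_ticket THEN manifest_closed]. Adds backorder, manifest_closed.
backorder first appears in round 4.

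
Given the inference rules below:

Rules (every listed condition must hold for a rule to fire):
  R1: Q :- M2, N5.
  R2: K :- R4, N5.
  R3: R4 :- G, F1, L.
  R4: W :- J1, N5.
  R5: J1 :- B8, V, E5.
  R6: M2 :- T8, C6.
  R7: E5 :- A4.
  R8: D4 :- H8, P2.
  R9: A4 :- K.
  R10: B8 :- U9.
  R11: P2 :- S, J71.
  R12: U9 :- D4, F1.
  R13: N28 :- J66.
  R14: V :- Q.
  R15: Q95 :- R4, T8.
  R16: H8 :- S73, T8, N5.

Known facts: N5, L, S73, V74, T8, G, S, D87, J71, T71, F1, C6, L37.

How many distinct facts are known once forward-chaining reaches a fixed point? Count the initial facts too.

Round 1: R3 [R4 :- G, F1, L.]; R6 [M2 :- T8, C6.]; R11 [P2 :- S, J71.]; R16 [H8 :- S73, T8, N5.]. New: R4, M2, P2, H8.
Round 2: R1 [Q :- M2, N5.]; R2 [K :- R4, N5.]; R8 [D4 :- H8, P2.]; R15 [Q95 :- R4, T8.]. New: Q, K, D4, Q95.
Round 3: R9 [A4 :- K.]; R12 [U9 :- D4, F1.]; R14 [V :- Q.]. New: A4, U9, V.
Round 4: R7 [E5 :- A4.]; R10 [B8 :- U9.]. New: E5, B8.
Round 5: R5 [J1 :- B8, V, E5.]. New: J1.
Round 6: R4 [W :- J1, N5.]. New: W.
Closure: {A4, B8, C6, D4, D87, E5, F1, G, H8, J1, J71, K, L, L37, M2, N5, P2, Q, Q95, R4, S, S73, T71, T8, U9, V, V74, W} — 28 facts.

28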